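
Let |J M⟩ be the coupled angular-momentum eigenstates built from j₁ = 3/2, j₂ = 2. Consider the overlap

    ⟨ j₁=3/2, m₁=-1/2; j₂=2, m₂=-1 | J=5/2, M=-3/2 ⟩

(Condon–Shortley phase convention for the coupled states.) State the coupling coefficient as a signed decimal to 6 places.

+0.169031

√[6·1!2!3!/7! · 1!2!1!3!1!4!] = √(144/35)
  +(−1)^0/∏(0,1,2,1,0,2)! = 1/4  (running 1/4)
  +(−1)^1/∏(1,0,1,0,1,3)! = -1/6  (running 1/12)
⟨..|..⟩ = √(144/35)·(1/12) = +0.169031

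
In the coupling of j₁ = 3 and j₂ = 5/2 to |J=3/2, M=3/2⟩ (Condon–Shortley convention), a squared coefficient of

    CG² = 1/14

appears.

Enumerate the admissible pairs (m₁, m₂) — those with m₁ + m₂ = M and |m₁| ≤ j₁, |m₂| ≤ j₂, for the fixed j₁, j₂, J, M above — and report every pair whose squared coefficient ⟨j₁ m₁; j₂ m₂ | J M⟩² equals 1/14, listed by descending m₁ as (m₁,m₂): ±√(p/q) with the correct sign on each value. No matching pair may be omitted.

(-1,5/2): +√(1/14)

Admissible pairs with m₁+m₂ = M = 3/2: (-1,5/2), (0,3/2), (1,1/2), (2,-1/2), (3,-3/2)
  (m₁,m₂)=(3,-3/2): CG² = 3/14, CG = +√(3/14)
  (m₁,m₂)=(2,-1/2): CG² = 2/7, CG = −√(2/7)
  (m₁,m₂)=(1,1/2): CG² = 9/35, CG = +√(9/35)
  (m₁,m₂)=(0,3/2): CG² = 6/35, CG = −√(6/35)
  (m₁,m₂)=(-1,5/2): CG² = 1/14, CG = +√(1/14)   ← matches the target
Pairs with CG² = 1/14: (-1,5/2): +√(1/14)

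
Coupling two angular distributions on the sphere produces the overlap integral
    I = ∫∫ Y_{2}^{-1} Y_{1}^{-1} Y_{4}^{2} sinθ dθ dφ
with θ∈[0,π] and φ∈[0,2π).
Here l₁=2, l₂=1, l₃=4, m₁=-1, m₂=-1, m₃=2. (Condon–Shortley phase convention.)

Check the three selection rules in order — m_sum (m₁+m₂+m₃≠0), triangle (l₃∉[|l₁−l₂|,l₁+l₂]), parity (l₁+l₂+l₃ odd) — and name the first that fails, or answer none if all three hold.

triangle

Σmᵢ = 0  ✓
l₃∈[|l₁−l₂|,l₁+l₂]=[1,3] required, l₃=4 fails  ✗
Σlᵢ = 7 ⇒ odd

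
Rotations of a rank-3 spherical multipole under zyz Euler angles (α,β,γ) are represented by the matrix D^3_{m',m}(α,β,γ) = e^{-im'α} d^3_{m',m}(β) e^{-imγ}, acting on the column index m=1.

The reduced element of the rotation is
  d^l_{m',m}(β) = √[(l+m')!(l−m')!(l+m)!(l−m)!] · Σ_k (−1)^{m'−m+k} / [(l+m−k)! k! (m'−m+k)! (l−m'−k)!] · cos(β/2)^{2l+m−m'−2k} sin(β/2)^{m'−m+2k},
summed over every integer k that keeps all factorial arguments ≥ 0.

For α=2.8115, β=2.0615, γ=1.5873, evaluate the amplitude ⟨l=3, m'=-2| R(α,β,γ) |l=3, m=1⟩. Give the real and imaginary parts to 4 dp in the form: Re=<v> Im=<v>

D^3_{-2,1}(2.8115,2.0615,1.5873) = e^{-i·-2·2.8115}·d^3_{-2,1}(2.0615)·e^{-i·1·1.5873}. Compute d first:
Half-angle: c=0.514176, s=0.857685. N=√(1·120·24·2)=75.894664
Admissible k: 3..4 (factorial args all ≥0)
  k=3: (−1)^0·75.8947/(12)·0.5142^3·0.8577^3 = +0.542435
  k=4: (−1)^1·75.8947/(24)·0.5142^1·0.8577^5 = -0.754658
d^3_{-2,1}(2.0615) = +0.542435 -0.754658 = -0.212223
Phases: e^{-i·(-2)·2.8115}=+0.789879-0.613263i, e^{-i·(1)·1.5873}=-0.016503-0.999864i ⇒ D=+0.132897+0.165460i

Re=0.1329 Im=0.1655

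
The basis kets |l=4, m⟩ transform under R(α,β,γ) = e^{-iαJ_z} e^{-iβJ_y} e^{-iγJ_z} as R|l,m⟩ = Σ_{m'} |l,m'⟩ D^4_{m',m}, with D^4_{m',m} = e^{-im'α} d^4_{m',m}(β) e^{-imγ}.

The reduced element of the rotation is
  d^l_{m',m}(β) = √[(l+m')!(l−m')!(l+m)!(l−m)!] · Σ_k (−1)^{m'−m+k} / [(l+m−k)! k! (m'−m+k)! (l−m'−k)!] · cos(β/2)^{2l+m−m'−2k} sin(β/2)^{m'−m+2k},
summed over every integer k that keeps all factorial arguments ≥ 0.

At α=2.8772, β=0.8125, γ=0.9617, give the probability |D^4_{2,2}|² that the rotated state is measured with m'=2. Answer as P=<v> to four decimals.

Split into d^4_{2,2}(β=0.8125) × two z-phases.
With c≡cos(β/2)=0.918609 and s≡sin(β/2)=0.395167, N=[720·2·720·2]^{1/2}=1440.000000
k∈{0,1,2} keeps every argument non-negative
  k=0: (−1)^0·1440.0000/(1440)·0.9186^8·0.3952^0 = +0.507045
  k=1: (−1)^1·1440.0000/(120)·0.9186^6·0.3952^2 = -1.125973
  k=2: (−1)^2·1440.0000/(96)·0.9186^4·0.3952^4 = +0.260458
d^4_{2,2}(0.8125) = +0.507045 -1.125973 +0.260458 = -0.358470
|D^4_{2,2}|² = |d^4_{2,2}(β)|² = (-0.358470)² = 0.128501 (the z-rotation phases have unit modulus)

P=0.1285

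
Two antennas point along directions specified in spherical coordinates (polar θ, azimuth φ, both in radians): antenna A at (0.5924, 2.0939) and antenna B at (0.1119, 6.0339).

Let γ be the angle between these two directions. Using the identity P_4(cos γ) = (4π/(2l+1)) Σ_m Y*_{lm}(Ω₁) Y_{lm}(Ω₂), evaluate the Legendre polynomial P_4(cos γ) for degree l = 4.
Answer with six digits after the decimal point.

-0.284862

Summing Y*_{l m}(θ₁,φ₁)·Y_{l m}(θ₂,φ₂) over m ∈ [−4, 4]; prefactor 4π/(2·4+1) = 1.396263:
  m=-4: (-0.02143 + 0.03729j) × (0.00004 + 0.00006j) = -0.00000 + 0.00000j  (running Σ = -0.00000 + 0.00000j)
  m=-3: (0.18075 - 0.00027j) × (0.00127 + 0.00118j) = 0.00023 + 0.00021j  (running Σ = 0.00023 + 0.00021j)
  m=-2: (-0.19942 - 0.34461j) × (0.02166 + 0.01179j) = -0.00026 - 0.00982j  (running Σ = -0.00003 - 0.00960j)
  m=-1: (-0.19899 + 0.34506j) × (0.19906 + 0.05068j) = -0.05710 + 0.05860j  (running Σ = -0.05713 + 0.04900j)
  m=0: (-0.11304 + 0.00000j) × (0.79410 + 0.00000j) = -0.08976 + 0.00000j  (running Σ = -0.14689 + 0.04900j)
  m=1: (0.19899 + 0.34506j) × (-0.19906 + 0.05068j) = -0.05710 - 0.05860j  (running Σ = -0.20399 - 0.00960j)
  m=2: (-0.19942 + 0.34461j) × (0.02166 - 0.01179j) = -0.00026 + 0.00982j  (running Σ = -0.20424 + 0.00021j)
  m=3: (-0.18075 - 0.00027j) × (-0.00127 + 0.00118j) = 0.00023 - 0.00021j  (running Σ = -0.20401 + 0.00000j)
  m=4: (-0.02143 - 0.03729j) × (0.00004 - 0.00006j) = -0.00000 - 0.00000j  (running Σ = -0.20402 - 0.00000j)
Total Σ_m = -0.20402 - 0.00000j. Multiply by 1.396263: -0.28486 - 0.00000j. P_4(cos γ) = -0.284862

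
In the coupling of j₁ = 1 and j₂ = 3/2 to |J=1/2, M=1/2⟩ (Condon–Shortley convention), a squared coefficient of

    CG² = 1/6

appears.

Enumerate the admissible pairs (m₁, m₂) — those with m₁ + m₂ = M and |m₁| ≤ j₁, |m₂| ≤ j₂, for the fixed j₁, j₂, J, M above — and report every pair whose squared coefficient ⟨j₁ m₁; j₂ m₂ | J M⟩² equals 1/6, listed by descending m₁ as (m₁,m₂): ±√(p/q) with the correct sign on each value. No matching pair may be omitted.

Admissible pairs with m₁+m₂ = M = 1/2: (-1,3/2), (0,1/2), (1,-1/2)
  (m₁,m₂)=(1,-1/2): CG² = 1/6, CG = +√(1/6)   ← matches the target
  (m₁,m₂)=(0,1/2): CG² = 1/3, CG = −√(1/3)
  (m₁,m₂)=(-1,3/2): CG² = 1/2, CG = +√(1/2)
Pairs with CG² = 1/6: (1,-1/2): +√(1/6)

(1,-1/2): +√(1/6)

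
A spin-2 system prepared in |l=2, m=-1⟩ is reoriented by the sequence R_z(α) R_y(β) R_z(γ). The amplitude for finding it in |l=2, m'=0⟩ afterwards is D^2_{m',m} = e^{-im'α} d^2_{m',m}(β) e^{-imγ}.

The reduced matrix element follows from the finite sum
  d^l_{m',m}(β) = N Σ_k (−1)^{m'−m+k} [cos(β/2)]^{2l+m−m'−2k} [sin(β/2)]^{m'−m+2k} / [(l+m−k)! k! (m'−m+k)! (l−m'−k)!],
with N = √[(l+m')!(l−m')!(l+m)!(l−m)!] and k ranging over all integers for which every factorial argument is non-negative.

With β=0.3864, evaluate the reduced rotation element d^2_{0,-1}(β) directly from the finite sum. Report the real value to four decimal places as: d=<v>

d=-0.4275

d^2_{0,-1}(β=0.3864) via the finite sum:
Half-angle: c=0.981395, s=0.192000. N=√(2·2·1·6)=4.898979
k∈{0,1} keeps every argument non-negative
  k=0: (−1)^1·4.8990/(2)·0.9814^3·0.1920^1 = -0.444538
  k=1: (−1)^2·4.8990/(2)·0.9814^1·0.1920^3 = +0.017015
d^2_{0,-1}(0.3864) = -0.444538 +0.017015 = -0.427523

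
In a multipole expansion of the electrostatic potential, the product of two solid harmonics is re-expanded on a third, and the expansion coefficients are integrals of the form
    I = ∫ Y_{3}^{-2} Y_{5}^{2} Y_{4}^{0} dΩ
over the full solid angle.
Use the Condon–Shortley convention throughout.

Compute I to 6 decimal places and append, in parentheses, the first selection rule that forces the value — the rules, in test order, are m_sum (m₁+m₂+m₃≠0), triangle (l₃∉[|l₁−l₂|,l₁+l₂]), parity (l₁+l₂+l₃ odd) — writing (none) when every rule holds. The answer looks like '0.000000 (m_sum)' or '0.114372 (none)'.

-0.065427 (none)

Rules hold: Σm=0, L=12 even, 2≤4≤8.
N = 7·11·9 = 693
Δ = 4!·2!·6!/13! = 1/180180
Racah Σ t=1..3: t=1:−1/576 t=2:+1/144 t=3:−1/576 = 1/288
⇒ 3j(3 5 4; 0 0 0)² = 20/1001, sgn +1
Racah Σ t=3..4: t=3:−1/576 t=4:+1/864 = -1/1728
⇒ 3j(3 5 4; -2 2 0)² = 5/1287, sgn -1
4πI² = N·(3j₀)²·(3jₘ)² = 100/1859
I = -1·√(0.0537924/4π) = -0.06542675
No selection rule forces the value: the integral is nonzero (none).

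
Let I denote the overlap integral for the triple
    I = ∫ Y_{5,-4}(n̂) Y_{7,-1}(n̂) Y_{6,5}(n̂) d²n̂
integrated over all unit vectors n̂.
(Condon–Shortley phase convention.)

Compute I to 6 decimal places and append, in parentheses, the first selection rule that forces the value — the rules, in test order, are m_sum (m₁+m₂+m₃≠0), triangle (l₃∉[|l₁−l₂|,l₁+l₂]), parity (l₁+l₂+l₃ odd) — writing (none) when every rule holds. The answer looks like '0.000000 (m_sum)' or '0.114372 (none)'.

-0.122102 (none)

Rules hold: Σm=0, L=18 even, 2≤6≤12.
N = 11·15·13 = 2145
Δ = 6!·4!·8!/19! = 1/174594420
Racah Σ t=1..5: t=1:−1/4147200 t=2:+1/207360 t=3:−1/82944 t=4:+1/207360 t=5:−1/4147200 = -1/345600
⇒ 3j(5 7 6; 0 0 0)² = 420/46189, sgn -1
Racah Σ t=5..6: t=5:−1/14515200 t=6:+1/174182400 = -11/174182400
⇒ 3j(5 7 6; -4 -1 5)² = 121/12597, sgn +1
4πI² = N·(3j₀)²·(3jₘ)² = 254100/1356277
I = -1·√(0.187351/4π) = -0.12210212
No selection rule forces the value: the integral is nonzero (none).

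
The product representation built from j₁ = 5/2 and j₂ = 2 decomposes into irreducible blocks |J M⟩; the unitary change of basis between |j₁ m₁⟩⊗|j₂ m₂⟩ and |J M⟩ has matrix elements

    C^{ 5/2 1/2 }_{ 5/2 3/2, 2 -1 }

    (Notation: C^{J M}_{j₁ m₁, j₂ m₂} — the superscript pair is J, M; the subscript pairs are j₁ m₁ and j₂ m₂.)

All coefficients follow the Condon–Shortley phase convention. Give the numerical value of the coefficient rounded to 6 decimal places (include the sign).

j₁+j₂−J=2  J+j₁−j₂=3  J−j₁+j₂=2  j₁+j₂+J+1=8
(j₁±m₁, j₂±m₂, J±M) = (4,1,1,3,3,2)
P² = 216/35
sum k=0..1:
  [0] +1/4 = 1/4
  [1] −1/12 = -1/12
S = 1/6
C² = P²·S² = 6/35 ; C = +0.414039

+√(6/35) ≈ +0.414039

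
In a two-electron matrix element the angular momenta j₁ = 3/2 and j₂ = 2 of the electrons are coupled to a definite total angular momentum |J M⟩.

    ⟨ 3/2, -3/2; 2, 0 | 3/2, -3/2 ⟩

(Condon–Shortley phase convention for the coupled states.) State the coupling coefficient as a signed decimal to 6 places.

triangle: 2!×1!×2!/6! = 4/720
(j±m)!: 0!×3!×2!×2!×0!×3! = 144
prefactor² = (2J+1)×Δ×N² = 16/5
  k=2: +1/(2!×0!×1!×0!×0!×2!) = 1/4
Σ = 1/4  ⇒  CG² = 16/5×(1/4)² = 1/5
CG = +√(1/5) = +0.447214

+√(1/5) = +0.447214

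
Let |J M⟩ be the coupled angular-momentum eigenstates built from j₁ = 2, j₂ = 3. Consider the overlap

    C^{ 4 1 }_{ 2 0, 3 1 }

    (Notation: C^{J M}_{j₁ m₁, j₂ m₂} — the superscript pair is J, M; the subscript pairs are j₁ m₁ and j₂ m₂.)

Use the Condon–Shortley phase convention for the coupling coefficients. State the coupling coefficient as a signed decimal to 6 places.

-0.327327  (= −√(3/28))

j₁+j₂−J=1  J+j₁−j₂=3  J−j₁+j₂=5  j₁+j₂+J+1=10
(j₁±m₁, j₂±m₂, J±M) = (2,2,4,2,5,3)
P² = 1728/7
sum k=0..1:
  [0] +1/48 = 1/48
  [1] −1/24 = -1/24
S = -1/48
C² = P²·S² = 3/28 ; C = -0.327327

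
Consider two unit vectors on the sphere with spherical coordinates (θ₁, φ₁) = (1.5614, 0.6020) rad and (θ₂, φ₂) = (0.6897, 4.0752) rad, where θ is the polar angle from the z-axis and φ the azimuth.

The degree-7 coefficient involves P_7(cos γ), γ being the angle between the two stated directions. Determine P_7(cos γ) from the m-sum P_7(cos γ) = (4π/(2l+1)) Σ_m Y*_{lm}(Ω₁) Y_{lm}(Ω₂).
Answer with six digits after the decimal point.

-0.323469

Summing Y*_{l m}(θ₁,φ₁)·Y_{l m}(θ₂,φ₂) over m ∈ [−7, 7]; prefactor 4π/(2·7+1) = 0.837758:
  m=-7: (-0.238951-0.439076i) × (-0.020451+0.005267i) = +0.007199+0.007721i  (running Σ = +0.007199+0.007721i)
  m=-6: (-0.015666-0.007966i) × (+0.074398+0.060353i) = -0.000685-0.001538i  (running Σ = +0.006515+0.006183i)
  m=-5: (+0.363259-0.048080i) × (+0.011432-0.257583i) = -0.008232-0.094119i  (running Σ = -0.001717-0.087936i)
  m=-4: (+0.015357-0.013843i) × (-0.364565+0.245597i) = -0.002199+0.008818i  (running Σ = -0.003916-0.079118i)
  m=-3: (-0.077186+0.322092i) × (+0.385963+0.136864i) = -0.073874+0.113752i  (running Σ = -0.077790+0.034634i)
  m=-2: (+0.007903+0.020570i) × (-0.002605-0.008529i) = +0.000155-0.000121i  (running Σ = -0.077635+0.034513i)
  m=-1: (-0.262588-0.180418i) × (+0.230935-0.311997i) = -0.116931+0.040262i  (running Σ = -0.194566+0.074774i)
  m=0: (-0.022439-0.000000i) × (-0.134531+0.000000i) = +0.003019+0.000000i  (running Σ = -0.191547+0.074774i)
  m=1: (+0.262588-0.180418i) × (-0.230935-0.311997i) = -0.116931-0.040262i  (running Σ = -0.308478+0.034513i)
  m=2: (+0.007903-0.020570i) × (-0.002605+0.008529i) = +0.000155+0.000121i  (running Σ = -0.308323+0.034634i)
  m=3: (+0.077186+0.322092i) × (-0.385963+0.136864i) = -0.073874-0.113752i  (running Σ = -0.382196-0.079118i)
  m=4: (+0.015357+0.013843i) × (-0.364565-0.245597i) = -0.002199-0.008818i  (running Σ = -0.384395-0.087936i)
  m=5: (-0.363259-0.048080i) × (-0.011432-0.257583i) = -0.008232+0.094119i  (running Σ = -0.392627+0.006183i)
  m=6: (-0.015666+0.007966i) × (+0.074398-0.060353i) = -0.000685+0.001538i  (running Σ = -0.393312+0.007721i)
  m=7: (+0.238951-0.439076i) × (+0.020451+0.005267i) = +0.007199-0.007721i  (running Σ = -0.386112-0.000000i)
Accumulated sum -0.386112-0.000000i; after 4π/(2l+1) scaling, -0.323469-0.000000i ⇒ P_7 = -0.323469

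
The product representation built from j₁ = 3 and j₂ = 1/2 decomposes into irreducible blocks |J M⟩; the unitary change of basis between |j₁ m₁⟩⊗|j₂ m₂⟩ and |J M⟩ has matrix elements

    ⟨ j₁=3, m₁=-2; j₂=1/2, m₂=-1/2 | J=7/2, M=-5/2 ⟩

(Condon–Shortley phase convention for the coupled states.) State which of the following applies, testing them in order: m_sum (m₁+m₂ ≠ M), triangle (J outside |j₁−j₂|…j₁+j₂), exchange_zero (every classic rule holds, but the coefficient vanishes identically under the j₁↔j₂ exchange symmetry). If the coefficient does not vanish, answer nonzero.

nonzero

m-sum: m₁+m₂ = -2+(-1/2) = -5/2, M = -5/2  ✓
triangle: |j₁−j₂| = 5/2 ≤ J = 7/2 ≤ j₁+j₂ = 7/2  ✓
exchange: j₁≠j₂ or m₁≠m₂ — the exchange symmetry imposes no constraint here
value check: CG = +√(6/7) = +0.925820 ≠ 0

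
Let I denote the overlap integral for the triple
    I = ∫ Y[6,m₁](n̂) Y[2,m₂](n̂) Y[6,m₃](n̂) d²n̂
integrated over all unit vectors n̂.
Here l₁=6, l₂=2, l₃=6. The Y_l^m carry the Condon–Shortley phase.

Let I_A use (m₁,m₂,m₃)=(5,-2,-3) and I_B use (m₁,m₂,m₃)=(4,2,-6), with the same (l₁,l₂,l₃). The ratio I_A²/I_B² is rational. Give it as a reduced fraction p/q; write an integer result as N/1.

l's match ⇒ only the (l;m) 3-j factors differ between A and B.
A: triangle coeff Δ(6,2,6) = 1/90090; Σ_t [0,0]: t=0:+1/1451520 = 1/1451520; (3j)²=1/91 [(6 2 6; 5 -2 -3)], sign=-1
B: triangle coeff Δ(6,2,6) = 1/90090; Σ_t [2,2]: t=2:+1/14515200 = 1/14515200; (3j)²=2/455 [(6 2 6; 4 2 -6)], sign=+1
I_A²/I_B² = (1/91)/(2/455) = 5/2

5/2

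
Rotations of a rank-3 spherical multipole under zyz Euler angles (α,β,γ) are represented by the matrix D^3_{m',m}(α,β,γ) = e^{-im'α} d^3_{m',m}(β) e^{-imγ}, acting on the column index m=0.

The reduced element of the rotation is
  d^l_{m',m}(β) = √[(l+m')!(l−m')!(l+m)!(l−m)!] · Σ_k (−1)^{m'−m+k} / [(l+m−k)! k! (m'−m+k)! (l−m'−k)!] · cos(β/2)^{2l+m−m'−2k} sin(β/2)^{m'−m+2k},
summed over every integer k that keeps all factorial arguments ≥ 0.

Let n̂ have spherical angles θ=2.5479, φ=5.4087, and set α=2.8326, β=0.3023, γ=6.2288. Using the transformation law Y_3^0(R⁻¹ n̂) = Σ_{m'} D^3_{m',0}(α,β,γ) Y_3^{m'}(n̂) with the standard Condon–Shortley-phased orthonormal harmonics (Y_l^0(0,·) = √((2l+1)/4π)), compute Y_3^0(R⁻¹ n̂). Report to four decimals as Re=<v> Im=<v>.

Re=-0.4668 Im=0.0000

Need the full column D^3_{m',0} for m'=−3..3 at α=2.8326, β=0.3023, γ=6.2288.
cos(β/2)=0.988599, sin(β/2)=0.150575
d^3_{-3,0}: single k=3 term ⇒ +0.014751;  D = -0.008855+0.011798i
d^3_{-2,0}: k∈[2..3] ⇒ +0.118617 -0.002752 = +0.115865;  D = +0.094436-0.067132i
d^3_{-1,0}: k∈[1..3] ⇒ +0.492543 -0.034279 +0.000265 = +0.458528;  D = -0.436813+0.139438i
d^3_{0,0}: k∈[0..3] ⇒ +0.933512 -0.194908 +0.004522 -0.000012 = +0.743114;  D = +0.743114+0.000000i
d^3_{1,0}: k∈[0..2] ⇒ -0.492543 +0.034279 -0.000265 = -0.458528;  D = +0.436813+0.139438i
d^3_{2,0}: k∈[0..1] ⇒ +0.118617 -0.002752 = +0.115865;  D = +0.094436+0.067132i
d^3_{3,0}: single k=0 term ⇒ -0.014751;  D = +0.008855+0.011798i
Y_3^{m'}(θ=2.5479,φ=5.4087) and Σ D·Y over m':
  (-0.0089+0.0118i)·(-0.0635+0.0362i)  (+0.0944-0.0671i)·(+0.0470-0.2609i)  (-0.4368+0.1394i)·(+0.2824+0.3378i)  (+0.7431+0.0000i)·(-0.1346+0.0000i)  (+0.4368+0.1394i)·(-0.2824+0.3378i)  (+0.0944+0.0671i)·(+0.0470+0.2609i)  (+0.0089+0.0118i)·(+0.0635+0.0362i)
Y_3^0(R⁻¹ n̂) = -0.466827-0.000000i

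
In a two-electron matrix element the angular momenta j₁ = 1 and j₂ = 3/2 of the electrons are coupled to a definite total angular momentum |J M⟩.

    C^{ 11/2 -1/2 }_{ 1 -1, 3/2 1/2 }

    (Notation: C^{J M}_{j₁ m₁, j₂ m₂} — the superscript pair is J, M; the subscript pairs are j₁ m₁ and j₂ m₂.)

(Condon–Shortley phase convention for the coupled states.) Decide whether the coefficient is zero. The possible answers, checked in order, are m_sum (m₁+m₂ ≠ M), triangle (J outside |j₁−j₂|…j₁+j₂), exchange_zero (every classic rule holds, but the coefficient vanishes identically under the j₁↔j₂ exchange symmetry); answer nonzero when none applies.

triangle

m-sum: m₁+m₂ = -1+1/2 = -1/2, M = -1/2  ✓
triangle: need |j₁−j₂| ≤ J ≤ j₁+j₂, i.e. J ∈ [1/2, 5/2]; J = 11/2 is outside ✗ ⇒ coefficient is 0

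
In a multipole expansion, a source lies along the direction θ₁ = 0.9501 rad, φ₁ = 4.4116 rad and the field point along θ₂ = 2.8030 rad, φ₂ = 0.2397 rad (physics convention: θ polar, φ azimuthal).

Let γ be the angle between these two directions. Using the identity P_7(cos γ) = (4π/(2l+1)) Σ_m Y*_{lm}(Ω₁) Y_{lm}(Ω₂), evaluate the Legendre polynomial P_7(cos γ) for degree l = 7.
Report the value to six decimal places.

-0.187332

Summing Y*_{l m}(θ₁,φ₁)·Y_{l m}(θ₂,φ₂) over m ∈ [−7, 7]; prefactor 4π/(2·7+1) = 0.837758:
  [-7]  conj(Y_{7,-7})(Ω₁) = (0.101418, -0.060068) ; Y_{7,-7}(Ω₂) = (-0.000024, -0.000222) ; Δ = (-0.000016, -0.000021)
  [-6]  conj(Y_{7,-6})(Ω₁) = (0.073095, 0.306734) ; Y_{7,-6}(Ω₂) = (-0.000313, 0.002349) ; Δ = (-0.000744, 0.000076)
  [-5]  conj(Y_{7,-5})(Ω₁) = (-0.443071, -0.029664) ; Y_{7,-5}(Ω₂) = (0.005702, -0.014601) ; Δ = (-0.002960, 0.006300)
  [-4]  conj(Y_{7,-4})(Ω₁) = (0.093869, -0.243721) ; Y_{7,-4}(Ω₂) = (-0.041464, 0.059074) ; Δ = (0.010505, 0.015651)
  [-3]  conj(Y_{7,-3})(Ω₁) = (-0.138490, -0.109366) ; Y_{7,-3}(Ω₂) = (0.175308, -0.153478) ; Δ = (-0.041064, 0.002083)
  [-2]  conj(Y_{7,-2})(Ω₁) = (0.290252, -0.199245) ; Y_{7,-2}(Ω₂) = (-0.438059, 0.227724) ; Δ = (-0.081774, 0.153378)
  [-1]  conj(Y_{7,-1})(Ω₁) = (-0.009716, -0.031321) ; Y_{7,-1}(Ω₂) = (0.523531, -0.127950) ; Δ = (-0.009094, -0.015154)
  [+0]  conj(Y_{7,0})(Ω₁) = (0.351980, -0.000000) ; Y_{7,0}(Ω₂) = (0.075799, 0.000000) ; Δ = (0.026680, 0.000000)
  [+1]  conj(Y_{7,1})(Ω₁) = (0.009716, -0.031321) ; Y_{7,1}(Ω₂) = (-0.523531, -0.127950) ; Δ = (-0.009094, 0.015154)
  [+2]  conj(Y_{7,2})(Ω₁) = (0.290252, 0.199245) ; Y_{7,2}(Ω₂) = (-0.438059, -0.227724) ; Δ = (-0.081774, -0.153378)
  [+3]  conj(Y_{7,3})(Ω₁) = (0.138490, -0.109366) ; Y_{7,3}(Ω₂) = (-0.175308, -0.153478) ; Δ = (-0.041064, -0.002083)
  [+4]  conj(Y_{7,4})(Ω₁) = (0.093869, 0.243721) ; Y_{7,4}(Ω₂) = (-0.041464, -0.059074) ; Δ = (0.010505, -0.015651)
  [+5]  conj(Y_{7,5})(Ω₁) = (0.443071, -0.029664) ; Y_{7,5}(Ω₂) = (-0.005702, -0.014601) ; Δ = (-0.002960, -0.006300)
  [+6]  conj(Y_{7,6})(Ω₁) = (0.073095, -0.306734) ; Y_{7,6}(Ω₂) = (-0.000313, -0.002349) ; Δ = (-0.000744, -0.000076)
  [+7]  conj(Y_{7,7})(Ω₁) = (-0.101418, -0.060068) ; Y_{7,7}(Ω₂) = (0.000024, -0.000222) ; Δ = (-0.000016, 0.000021)
Accumulated sum (-0.223611, -0.000000); after 4π/(2l+1) scaling, (-0.187332, -0.000000) ⇒ P_7 = -0.187332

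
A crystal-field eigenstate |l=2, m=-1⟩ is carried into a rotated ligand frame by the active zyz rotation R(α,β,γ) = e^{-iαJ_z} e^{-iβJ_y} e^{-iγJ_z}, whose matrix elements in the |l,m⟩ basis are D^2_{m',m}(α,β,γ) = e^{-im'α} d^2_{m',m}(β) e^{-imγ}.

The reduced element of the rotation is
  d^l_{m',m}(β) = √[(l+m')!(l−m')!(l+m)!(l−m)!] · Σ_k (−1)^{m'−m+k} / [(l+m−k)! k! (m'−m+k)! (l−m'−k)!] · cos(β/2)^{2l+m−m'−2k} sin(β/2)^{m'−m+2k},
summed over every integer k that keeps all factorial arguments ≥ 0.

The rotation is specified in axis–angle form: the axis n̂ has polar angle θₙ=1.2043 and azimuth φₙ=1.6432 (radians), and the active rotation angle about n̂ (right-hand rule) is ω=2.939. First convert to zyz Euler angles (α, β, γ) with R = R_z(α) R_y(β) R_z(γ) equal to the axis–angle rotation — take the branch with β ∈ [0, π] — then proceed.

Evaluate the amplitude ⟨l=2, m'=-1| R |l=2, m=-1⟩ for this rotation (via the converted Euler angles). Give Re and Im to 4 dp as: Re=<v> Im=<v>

Re=0.2864 Im=-0.1767

Axis–angle → zyz. n̂ = (sinθₙcosφₙ, sinθₙsinφₙ, cosθₙ) = (-0.067536, +0.931143, +0.358347), ω = 2.9390.
R = I cosω + sinω [n̂]ₓ + (1−cosω) n̂n̂ᵀ gives
  R = [-0.970519, -0.196588, +0.139447; -0.052383, +0.736773, +0.674108; -0.235263, +0.646931, -0.725350]
β = atan2(√(R₁₃²+R₂₃²), R₃₃) = 2.382339; α = atan2(R₂₃, R₁₃) mod 2π = 1.366812; γ = atan2(R₃₂, −R₃₁) mod 2π = 1.222005
First d^2_{-1,-1}(β=2.3823), then the phase factors e^{-i(-1)α} and e^{-i(-1)γ}:
With c≡cos(β/2)=0.370574 and s≡sin(β/2)=0.928803, N=[1·6·1·6]^{1/2}=6.000000
The bounds max(0,m−m')=0 and min(l+m,l−m')=1 give 2 terms
  k=0: (−1)^0·6.0000/(6)·0.3706^4·0.9288^0 = +0.018858
  k=1: (−1)^1·6.0000/(2)·0.3706^2·0.9288^2 = -0.355401
d^2_{-1,-1}(2.3823) = +0.018858 -0.355401 = -0.336543
D = (+0.202573+0.979267i)·(-0.336543)·(+0.341763+0.939786i) = +0.286421-0.176702i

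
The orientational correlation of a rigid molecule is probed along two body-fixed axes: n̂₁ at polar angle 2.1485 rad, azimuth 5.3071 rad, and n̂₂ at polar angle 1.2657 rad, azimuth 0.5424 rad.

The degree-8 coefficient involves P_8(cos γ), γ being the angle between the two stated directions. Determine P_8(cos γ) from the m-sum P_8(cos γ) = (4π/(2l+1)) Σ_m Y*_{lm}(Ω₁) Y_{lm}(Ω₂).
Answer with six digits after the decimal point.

0.138080

Expand P_8 via completeness: Σ_{m} conj(Y_{8,m}) at Ω₁ times Y_{8,m} at Ω₂ —
  term(m=-8) = 0.04033 + 0.01794j   from Y*(Ω₁)=0.00566 - 0.12488j, Y(Ω₂)=-0.12873 + 0.32879j
  term(m=-7) = 0.05192 - 0.13538j   from Y*(Ω₁)=-0.27801 + 0.17022j, Y(Ω₂)=-0.35269 + 0.27103j
  term(m=-6) = -0.04306 - 0.01398j   from Y*(Ω₁)=0.41136 + 0.18700j, Y(Ω₂)=-0.09955 + 0.01128j
  term(m=-5) = 0.02216 - 0.08279j   from Y*(Ω₁)=-0.04515 - 0.26613j, Y(Ω₂)=0.28865 + 0.13224j
  term(m=-4) = 0.03626 + 0.00770j   from Y*(Ω₁)=0.11717 - 0.11198j, Y(Ω₂)=0.12891 + 0.18891j
  term(m=-3) = -0.01246 + 0.07874j   from Y*(Ω₁)=-0.35225 - 0.07631j, Y(Ω₂)=-0.01247 - 0.22084j
  term(m=-2) = 0.00509 + 0.00053j   from Y*(Ω₁)=0.00707 + 0.01762j, Y(Ω₂)=0.12588 - 0.23830j
  term(m=-1) = 0.00313 - 0.05985j   from Y*(Ω₁)=-0.19276 + 0.28498j, Y(Ω₂)=-0.14920 + 0.08992j
  term(m=+0) = -0.01995 + 0.00000j   from Y*(Ω₁)=0.07159 + 0.00000j, Y(Ω₂)=-0.27867 + 0.00000j
  term(m=+1) = 0.00313 + 0.05985j   from Y*(Ω₁)=0.19276 + 0.28498j, Y(Ω₂)=0.14920 + 0.08992j
  term(m=+2) = 0.00509 - 0.00053j   from Y*(Ω₁)=0.00707 - 0.01762j, Y(Ω₂)=0.12588 + 0.23830j
  term(m=+3) = -0.01246 - 0.07874j   from Y*(Ω₁)=0.35225 - 0.07631j, Y(Ω₂)=0.01247 - 0.22084j
  term(m=+4) = 0.03626 - 0.00770j   from Y*(Ω₁)=0.11717 + 0.11198j, Y(Ω₂)=0.12891 - 0.18891j
  term(m=+5) = 0.02216 + 0.08279j   from Y*(Ω₁)=0.04515 - 0.26613j, Y(Ω₂)=-0.28865 + 0.13224j
  term(m=+6) = -0.04306 + 0.01398j   from Y*(Ω₁)=0.41136 - 0.18700j, Y(Ω₂)=-0.09955 - 0.01128j
  term(m=+7) = 0.05192 + 0.13538j   from Y*(Ω₁)=0.27801 + 0.17022j, Y(Ω₂)=0.35269 + 0.27103j
  term(m=+8) = 0.04033 - 0.01794j   from Y*(Ω₁)=0.00566 + 0.12488j, Y(Ω₂)=-0.12873 - 0.32879j
Σ over m = 0.18680 - 0.00000j; ×(4π/17) → 0.13808 - 0.00000j. Real part: 0.138080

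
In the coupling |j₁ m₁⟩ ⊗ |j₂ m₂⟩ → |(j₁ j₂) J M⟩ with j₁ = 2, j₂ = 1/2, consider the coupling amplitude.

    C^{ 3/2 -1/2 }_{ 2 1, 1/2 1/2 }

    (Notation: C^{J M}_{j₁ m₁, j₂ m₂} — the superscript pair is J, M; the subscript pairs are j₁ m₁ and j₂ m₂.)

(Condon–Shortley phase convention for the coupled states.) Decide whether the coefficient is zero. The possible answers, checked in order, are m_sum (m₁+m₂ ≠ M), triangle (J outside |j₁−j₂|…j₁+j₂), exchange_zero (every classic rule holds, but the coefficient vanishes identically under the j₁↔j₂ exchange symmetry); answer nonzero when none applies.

m_sum

m-sum: m₁+m₂ = 1+1/2 = 3/2, M = -1/2  ✗ ⇒ coefficient is 0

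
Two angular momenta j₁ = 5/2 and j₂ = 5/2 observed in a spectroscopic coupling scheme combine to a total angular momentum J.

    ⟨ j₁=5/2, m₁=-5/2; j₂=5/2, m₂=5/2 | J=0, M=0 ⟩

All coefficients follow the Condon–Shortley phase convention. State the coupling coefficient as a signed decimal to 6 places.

√[1·5!0!0!/6! · 0!5!5!0!0!0!] = √(2400)
  +(−1)^5/∏(5,0,0,0,0,0)! = -1/120  (running -1/120)
⟨..|..⟩ = √(2400)·(-1/120) = -0.408248

-0.408248  (= −√(1/6))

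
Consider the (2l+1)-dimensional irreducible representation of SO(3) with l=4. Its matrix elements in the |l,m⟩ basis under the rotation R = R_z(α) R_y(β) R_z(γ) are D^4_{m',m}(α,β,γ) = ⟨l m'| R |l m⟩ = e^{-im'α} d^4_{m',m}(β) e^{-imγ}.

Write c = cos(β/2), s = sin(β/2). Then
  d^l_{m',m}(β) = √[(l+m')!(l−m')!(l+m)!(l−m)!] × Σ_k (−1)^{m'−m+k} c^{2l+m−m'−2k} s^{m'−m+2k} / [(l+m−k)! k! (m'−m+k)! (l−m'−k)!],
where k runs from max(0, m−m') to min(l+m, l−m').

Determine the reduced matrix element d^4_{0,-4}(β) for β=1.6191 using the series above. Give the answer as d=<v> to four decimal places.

d^4_{0,-4}(β=1.6191) via the finite sum:
Half-angle: c=0.689824, s=0.723977. N=√(24·24·1·40320)=4819.161753
The bounds max(0,m−m')=0 and min(l+m,l−m')=0 give 1 term
  k=0: (−1)^4·4819.1618/(576)·0.6898^4·0.7240^4 = +0.520477
d^4_{0,-4}(1.6191) = +0.520477

d=0.5205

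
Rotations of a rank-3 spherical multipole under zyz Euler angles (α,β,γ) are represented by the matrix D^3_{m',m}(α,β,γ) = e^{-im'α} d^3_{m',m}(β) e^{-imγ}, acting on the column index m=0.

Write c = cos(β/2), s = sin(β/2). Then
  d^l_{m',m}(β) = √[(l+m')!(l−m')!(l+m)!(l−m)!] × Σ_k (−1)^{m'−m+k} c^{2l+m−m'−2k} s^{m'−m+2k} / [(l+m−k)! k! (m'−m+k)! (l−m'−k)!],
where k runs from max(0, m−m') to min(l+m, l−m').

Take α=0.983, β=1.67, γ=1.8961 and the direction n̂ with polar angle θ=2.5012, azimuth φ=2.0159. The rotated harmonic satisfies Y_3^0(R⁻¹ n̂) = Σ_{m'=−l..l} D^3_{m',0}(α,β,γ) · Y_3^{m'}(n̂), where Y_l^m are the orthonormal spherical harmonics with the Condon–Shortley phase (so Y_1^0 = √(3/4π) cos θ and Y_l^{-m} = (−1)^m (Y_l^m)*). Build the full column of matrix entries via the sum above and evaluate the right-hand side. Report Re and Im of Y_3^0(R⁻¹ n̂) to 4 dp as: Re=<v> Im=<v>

Need the full column D^3_{m',0} for m'=−3..3 at α=0.9830, β=1.6700, γ=1.8961.
cos(β/2)=0.671178, sin(β/2)=0.741297
d^3_{-3,0}: single k=3 term ⇒ +0.550812;  D = -0.540628+0.105428i
d^3_{-2,0}: k∈[2..3] ⇒ +0.610794 -0.745081 = -0.134287;  D = +0.051700-0.123936i
d^3_{-1,0}: k∈[1..3] ⇒ +0.349760 -1.279971 +0.520461 = -0.409751;  D = -0.227218-0.340980i
d^3_{0,0}: k∈[0..3] ⇒ +0.091417 -1.003637 +1.224293 -0.165940 = +0.146133;  D = +0.146133+0.000000i
d^3_{1,0}: k∈[0..2] ⇒ -0.349760 +1.279971 -0.520461 = +0.409751;  D = +0.227218-0.340980i
d^3_{2,0}: k∈[0..1] ⇒ +0.610794 -0.745081 = -0.134287;  D = +0.051700+0.123936i
d^3_{3,0}: single k=0 term ⇒ -0.550812;  D = +0.540628+0.105428i
Y_3^{m'}(θ=2.5012,φ=2.0159) and Σ D·Y over m':
  (-0.5406+0.1054i)·(+0.0865+0.0208i)  (+0.0517-0.1239i)·(+0.1841-0.2274i)  (-0.2272-0.3410i)·(-0.1841-0.3860i)  (+0.1461+0.0000i)·(-0.0643+0.0000i)  (+0.2272-0.3410i)·(+0.1841-0.3860i)  (+0.0517+0.1239i)·(+0.1841+0.2274i)  (+0.5406+0.1054i)·(-0.0865+0.0208i)
Y_3^0(R⁻¹ n̂) = -0.324257+0.000000i

Re=-0.3243 Im=0.0000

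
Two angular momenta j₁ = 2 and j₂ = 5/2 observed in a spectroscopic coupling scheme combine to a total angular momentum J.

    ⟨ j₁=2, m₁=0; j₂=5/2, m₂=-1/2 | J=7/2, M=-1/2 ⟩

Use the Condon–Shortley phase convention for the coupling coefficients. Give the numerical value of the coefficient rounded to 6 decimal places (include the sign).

j₁+j₂−J=1  J+j₁−j₂=3  J−j₁+j₂=4  j₁+j₂+J+1=9
(j₁±m₁, j₂±m₂, J±M) = (2,2,2,3,3,4)
P² = 768/35
sum k=0..1:
  [0] +1/8 = 1/8
  [1] −1/12 = -1/12
S = 1/24
C² = P²·S² = 4/105 ; C = +0.195180

+√(4/105) ≈ +0.195180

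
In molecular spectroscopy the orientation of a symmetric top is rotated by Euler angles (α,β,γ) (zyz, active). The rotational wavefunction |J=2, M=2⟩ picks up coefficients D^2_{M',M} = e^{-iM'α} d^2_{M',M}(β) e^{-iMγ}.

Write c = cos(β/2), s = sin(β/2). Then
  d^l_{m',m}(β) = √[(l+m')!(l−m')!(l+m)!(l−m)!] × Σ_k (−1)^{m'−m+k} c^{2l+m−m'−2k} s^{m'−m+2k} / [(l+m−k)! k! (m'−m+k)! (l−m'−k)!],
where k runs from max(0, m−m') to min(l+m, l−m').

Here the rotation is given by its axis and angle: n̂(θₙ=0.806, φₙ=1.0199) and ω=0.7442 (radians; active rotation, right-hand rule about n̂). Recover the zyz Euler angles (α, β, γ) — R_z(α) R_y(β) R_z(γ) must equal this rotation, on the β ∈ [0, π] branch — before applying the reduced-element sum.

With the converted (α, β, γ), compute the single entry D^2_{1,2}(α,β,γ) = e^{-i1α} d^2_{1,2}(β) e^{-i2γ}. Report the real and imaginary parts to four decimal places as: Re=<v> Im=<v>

Axis–angle → zyz. n̂ = (sinθₙcosφₙ, sinθₙsinφₙ, cosθₙ) = (+0.377682, +0.614778, +0.692390), ω = 0.7442.
R = I cosω + sinω [n̂]ₓ + (1−cosω) n̂n̂ᵀ gives
  R = [+0.773341, -0.407629, +0.485574; +0.530398, +0.835549, -0.143302; -0.347307, +0.368369, +0.862370]
β = atan2(√(R₁₃²+R₂₃²), R₃₃) = 0.530864; α = atan2(R₂₃, R₁₃) mod 2π = 5.996212; γ = atan2(R₃₂, −R₃₁) mod 2π = 0.814819
D^2_{1,2}(5.9962,0.5309,0.8148) = e^{-i·1·5.9962}·d^2_{1,2}(0.5309)·e^{-i·2·0.8148}. Compute d first:
With c≡cos(β/2)=0.964979 and s≡sin(β/2)=0.262326, N=[6·1·24·1]^{1/2}=12.000000
k∈{1} keeps every argument non-negative
  k=1: (−1)^0·12.0000/(6)·0.9650^3·0.2623^1 = +0.471439
d^2_{1,2}(0.5309) = +0.471439
Attach z-rotation phases: D = e^{-i(1)(5.9962)}·(+0.471439)·e^{-i(2)(0.8148)} = +0.106619-0.459224i

Re=0.1066 Im=-0.4592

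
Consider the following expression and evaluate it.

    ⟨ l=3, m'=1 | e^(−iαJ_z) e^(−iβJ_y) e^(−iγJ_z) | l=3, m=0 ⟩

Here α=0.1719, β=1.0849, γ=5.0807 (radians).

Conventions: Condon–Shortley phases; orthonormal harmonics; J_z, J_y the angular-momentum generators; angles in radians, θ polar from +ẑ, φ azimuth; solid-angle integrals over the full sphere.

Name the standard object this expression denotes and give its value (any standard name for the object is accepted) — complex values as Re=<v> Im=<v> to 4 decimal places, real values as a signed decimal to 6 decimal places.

This is a Wigner D-matrix element — the rotation-matrix element ⟨l m'| R(α,β,γ) |l m⟩ in the angular-momentum basis.
D^3_{1,0}(0.1719,1.0849,5.0807) = e^{-i·1·0.1719}·d^3_{1,0}(1.0849)·e^{-i·0·5.0807}. Compute d first:
c=cos(1.084900/2)=0.856446, s=sin(1.084900/2)=0.516236; N=√[24·2·6·6]=41.569219
k∈{0,1,2} keeps every argument non-negative
  k=0: (−1)^1·41.5692/(12)·0.8564^5·0.5162^1 = -0.824024
  k=1: (−1)^2·41.5692/(4)·0.8564^3·0.5162^3 = +0.898167
  k=2: (−1)^3·41.5692/(12)·0.8564^1·0.5162^5 = -0.108776
d^3_{1,0}(1.0849) = -0.824024 +0.898167 -0.108776 = -0.034633
Phases: e^{-i·(1)·0.1719}=+0.985262-0.171055i, e^{-i·(0)·5.0807}=+1.000000+0.000000i ⇒ D=-0.034122+0.005924i

Wigner D-matrix element, Re=-0.0341 Im=0.0059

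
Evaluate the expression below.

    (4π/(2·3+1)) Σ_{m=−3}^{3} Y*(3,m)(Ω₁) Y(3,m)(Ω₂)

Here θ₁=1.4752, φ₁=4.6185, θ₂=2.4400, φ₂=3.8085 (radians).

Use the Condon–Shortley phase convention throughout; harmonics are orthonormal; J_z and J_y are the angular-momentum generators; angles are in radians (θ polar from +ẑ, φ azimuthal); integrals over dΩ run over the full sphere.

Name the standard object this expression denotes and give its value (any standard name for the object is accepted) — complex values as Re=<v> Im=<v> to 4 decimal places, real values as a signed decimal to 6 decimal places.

Legendre polynomial (addition theorem), -0.428409

This sum is the spherical-harmonic addition theorem: it equals the Legendre polynomial P_l(cos γ) of the angle γ between the two directions.
Expand P_3 via completeness: Σ_{m} conj(Y_{3,m}) at Ω₁ times Y_{3,m} at Ω₂ —
  m=-3: (+0.114389+0.395318i) × (+0.046758+0.101974i) = -0.034963+0.030149i  (running Σ = -0.034963+0.030149i)
  m=-2: (-0.094961+0.018044i) × (-0.076345+0.316102i) = +0.001546-0.031395i  (running Σ = -0.033417-0.001246i)
  m=-1: (+0.028786+0.305697i) × (-0.314205+0.247352i) = -0.084660-0.088931i  (running Σ = -0.118077-0.090177i)
  m=0: (-0.105237-0.000000i) × (+0.023639+0.000000i) = -0.002488-0.000000i  (running Σ = -0.120565-0.090177i)
  m=1: (-0.028786+0.305697i) × (+0.314205+0.247352i) = -0.084660+0.088931i  (running Σ = -0.205224-0.001246i)
  m=2: (-0.094961-0.018044i) × (-0.076345-0.316102i) = +0.001546+0.031395i  (running Σ = -0.203678+0.030149i)
  m=3: (-0.114389+0.395318i) × (-0.046758+0.101974i) = -0.034963-0.030149i  (running Σ = -0.238642-0.000000i)
Accumulated sum -0.238642-0.000000i; after 4π/(2l+1) scaling, -0.428409-0.000000i ⇒ P_3 = -0.428409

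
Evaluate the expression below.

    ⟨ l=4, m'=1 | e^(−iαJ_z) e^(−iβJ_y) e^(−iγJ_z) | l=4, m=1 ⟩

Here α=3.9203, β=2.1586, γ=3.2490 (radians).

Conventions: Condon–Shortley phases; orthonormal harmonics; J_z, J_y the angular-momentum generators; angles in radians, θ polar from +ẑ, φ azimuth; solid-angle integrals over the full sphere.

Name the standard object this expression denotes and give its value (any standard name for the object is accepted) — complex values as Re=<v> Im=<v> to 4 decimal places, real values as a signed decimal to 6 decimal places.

Wigner D-matrix element, Re=-0.1727 Im=0.2116

This is a Wigner D-matrix element — the rotation-matrix element ⟨l m'| R(α,β,γ) |l m⟩ in the angular-momentum basis.
Split into d^4_{1,1}(β=2.1586) × two z-phases.
Half-angle: c=0.471946, s=0.881628. N=√(120·6·120·6)=720.000000
Admissible k: 0..3 (factorial args all ≥0)
  k=0: (−1)^0·720.0000/(720)·0.4719^8·0.8816^0 = +0.002461
  k=1: (−1)^1·720.0000/(48)·0.4719^6·0.8816^2 = -0.128829
  k=2: (−1)^2·720.0000/(24)·0.4719^4·0.8816^4 = +0.899145
  k=3: (−1)^3·720.0000/(72)·0.4719^2·0.8816^6 = -1.045912
d^4_{1,1}(2.1586) = +0.002461 -0.128829 +0.899145 -1.045912 = -0.273134
D = (-0.711822+0.702360i)·(-0.273134)·(-0.994237+0.107201i) = -0.172737+0.211576i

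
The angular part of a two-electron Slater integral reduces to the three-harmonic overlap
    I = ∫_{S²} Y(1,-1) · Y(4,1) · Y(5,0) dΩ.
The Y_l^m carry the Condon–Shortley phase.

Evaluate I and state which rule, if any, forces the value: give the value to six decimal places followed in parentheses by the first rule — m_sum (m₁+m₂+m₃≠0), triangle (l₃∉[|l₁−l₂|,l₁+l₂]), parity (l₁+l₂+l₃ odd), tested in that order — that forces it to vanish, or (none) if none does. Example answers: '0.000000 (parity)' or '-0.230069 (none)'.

0.155288 (none)

Rules hold: Σm=0, L=10 even, 3≤5≤5.
N = 3·9·11 = 297
Δ = 0!·2!·8!/11! = 1/495
Racah Σ t=0..0: t=0:+1/576 = 1/576
⇒ 3j(1 4 5; 0 0 0)² = 5/99, sgn -1
Racah Σ t=0..0: t=0:+1/1440 = 1/1440
⇒ 3j(1 4 5; -1 1 0)² = 2/99, sgn -1
4πI² = N·(3j₀)²·(3jₘ)² = 10/33
I = +1·√(0.30303/4π) = 0.15528807
No selection rule forces the value: the integral is nonzero (none).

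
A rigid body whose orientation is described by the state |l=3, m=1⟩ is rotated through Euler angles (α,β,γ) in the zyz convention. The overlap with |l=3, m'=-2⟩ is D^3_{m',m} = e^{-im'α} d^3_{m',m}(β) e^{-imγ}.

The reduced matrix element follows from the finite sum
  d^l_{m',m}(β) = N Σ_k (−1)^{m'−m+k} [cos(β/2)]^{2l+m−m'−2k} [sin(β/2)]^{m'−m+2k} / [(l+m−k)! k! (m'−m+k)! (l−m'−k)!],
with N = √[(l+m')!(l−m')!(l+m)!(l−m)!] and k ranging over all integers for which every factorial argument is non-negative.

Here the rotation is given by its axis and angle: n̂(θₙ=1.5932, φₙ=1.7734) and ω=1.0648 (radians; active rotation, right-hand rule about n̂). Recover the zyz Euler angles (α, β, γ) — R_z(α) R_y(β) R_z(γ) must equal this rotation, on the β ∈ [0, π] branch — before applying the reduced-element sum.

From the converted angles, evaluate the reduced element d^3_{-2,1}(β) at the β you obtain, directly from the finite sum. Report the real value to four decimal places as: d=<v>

Axis–angle → zyz. n̂ = (sinθₙcosφₙ, sinθₙsinφₙ, cosθₙ) = (-0.201170, +0.979300, -0.022402), ω = 1.0648.
R = I cosω + sinω [n̂]ₓ + (1−cosω) n̂n̂ᵀ gives
  R = [+0.505534, -0.081926, +0.858908; -0.121116, +0.978887, +0.164657; -0.854264, -0.187267, +0.484938]
β = atan2(√(R₁₃²+R₂₃²), R₃₃) = 1.064504; α = atan2(R₂₃, R₁₃) mod 2π = 0.189407; γ = atan2(R₃₂, −R₃₁) mod 2π = 6.067384
d^3_{-2,1}(β=1.0645) via the finite sum:
Half-angle: c=0.861666, s=0.507475. N=√(1·120·24·2)=75.894664
k: max(0,(1)−(-2))=3 … min(3+(1),3−(-2))=4
  k=3: (−1)^0·75.8947/(12)·0.8617^3·0.5075^3 = +0.528801
  k=4: (−1)^1·75.8947/(24)·0.8617^1·0.5075^5 = -0.091709
d^3_{-2,1}(1.0645) = +0.528801 -0.091709 = +0.437091

d=0.4371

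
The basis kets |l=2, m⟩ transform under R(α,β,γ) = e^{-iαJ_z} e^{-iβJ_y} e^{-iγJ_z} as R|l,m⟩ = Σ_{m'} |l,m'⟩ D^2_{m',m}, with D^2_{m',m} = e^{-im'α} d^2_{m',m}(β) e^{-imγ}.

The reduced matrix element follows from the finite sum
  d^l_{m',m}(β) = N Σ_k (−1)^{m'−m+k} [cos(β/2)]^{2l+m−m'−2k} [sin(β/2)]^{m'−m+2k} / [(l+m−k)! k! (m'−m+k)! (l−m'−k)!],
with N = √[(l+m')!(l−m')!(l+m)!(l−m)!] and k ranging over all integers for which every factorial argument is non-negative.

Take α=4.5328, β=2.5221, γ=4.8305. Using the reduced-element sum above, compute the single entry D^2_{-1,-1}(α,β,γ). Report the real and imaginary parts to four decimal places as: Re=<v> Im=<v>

First d^2_{-1,-1}(β=2.5221), then the phase factors e^{-i(-1)α} and e^{-i(-1)γ}:
c=cos(2.522100/2)=0.304817, s=sin(2.522100/2)=0.952411; N=√[1·6·1·6]=6.000000
The bounds max(0,m−m')=0 and min(l+m,l−m')=1 give 2 terms
  k=0: (−1)^0·6.0000/(6)·0.3048^4·0.9524^0 = +0.008633
  k=1: (−1)^1·6.0000/(2)·0.3048^2·0.9524^2 = -0.252842
d^2_{-1,-1}(2.5221) = +0.008633 -0.252842 = -0.244209
D = (-0.178625-0.983917i)·(-0.244209)·(+0.117837-0.993033i) = +0.243747-0.015004i

Re=0.2437 Im=-0.0150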